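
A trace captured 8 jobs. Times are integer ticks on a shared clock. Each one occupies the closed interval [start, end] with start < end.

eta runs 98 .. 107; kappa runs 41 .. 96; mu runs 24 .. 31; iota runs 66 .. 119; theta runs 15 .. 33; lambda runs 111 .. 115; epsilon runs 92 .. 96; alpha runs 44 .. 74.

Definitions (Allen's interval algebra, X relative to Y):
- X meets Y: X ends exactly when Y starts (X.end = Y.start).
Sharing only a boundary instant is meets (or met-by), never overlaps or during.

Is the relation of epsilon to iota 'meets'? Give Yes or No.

No

epsilon = [92, 96], iota = [66, 119].
Actual relation of epsilon to iota: during.
Asked whether 'meets' holds → No.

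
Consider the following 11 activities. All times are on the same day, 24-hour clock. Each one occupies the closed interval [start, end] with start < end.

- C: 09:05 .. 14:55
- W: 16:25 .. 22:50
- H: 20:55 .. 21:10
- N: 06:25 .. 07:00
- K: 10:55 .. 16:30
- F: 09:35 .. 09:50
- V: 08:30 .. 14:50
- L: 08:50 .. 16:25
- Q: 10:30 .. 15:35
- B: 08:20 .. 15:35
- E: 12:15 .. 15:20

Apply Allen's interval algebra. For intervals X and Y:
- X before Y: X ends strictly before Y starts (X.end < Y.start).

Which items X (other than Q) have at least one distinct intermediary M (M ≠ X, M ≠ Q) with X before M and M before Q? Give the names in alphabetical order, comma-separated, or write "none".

Target Q = [10:30, 15:35].
Intermediaries M with M before Q: F, N.
Via F — items with X before F: N.
Via N — items with X before N: none.
Union: N.

N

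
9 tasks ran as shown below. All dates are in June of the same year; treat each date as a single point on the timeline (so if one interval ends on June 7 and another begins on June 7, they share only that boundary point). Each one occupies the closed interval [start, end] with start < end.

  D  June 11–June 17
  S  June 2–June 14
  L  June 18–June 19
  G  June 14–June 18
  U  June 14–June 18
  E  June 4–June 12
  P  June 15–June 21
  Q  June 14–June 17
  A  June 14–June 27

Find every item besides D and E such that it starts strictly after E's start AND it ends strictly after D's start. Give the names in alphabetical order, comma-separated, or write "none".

Conditions: its start is strictly after E's start (X.start > June 4) AND its end is strictly after D's start (X.end > June 11).
A: start June 14 > June 4? ✓; end June 27 > June 11? ✓ → yes.
G: start June 14 > June 4? ✓; end June 18 > June 11? ✓ → yes.
L: start June 18 > June 4? ✓; end June 19 > June 11? ✓ → yes.
P: start June 15 > June 4? ✓; end June 21 > June 11? ✓ → yes.
Q: start June 14 > June 4? ✓; end June 17 > June 11? ✓ → yes.
S: start June 2 > June 4? ✗; end June 14 > June 11? ✓ → no.
U: start June 14 > June 4? ✓; end June 18 > June 11? ✓ → yes.
Result: A, G, L, P, Q, U.

A, G, L, P, Q, U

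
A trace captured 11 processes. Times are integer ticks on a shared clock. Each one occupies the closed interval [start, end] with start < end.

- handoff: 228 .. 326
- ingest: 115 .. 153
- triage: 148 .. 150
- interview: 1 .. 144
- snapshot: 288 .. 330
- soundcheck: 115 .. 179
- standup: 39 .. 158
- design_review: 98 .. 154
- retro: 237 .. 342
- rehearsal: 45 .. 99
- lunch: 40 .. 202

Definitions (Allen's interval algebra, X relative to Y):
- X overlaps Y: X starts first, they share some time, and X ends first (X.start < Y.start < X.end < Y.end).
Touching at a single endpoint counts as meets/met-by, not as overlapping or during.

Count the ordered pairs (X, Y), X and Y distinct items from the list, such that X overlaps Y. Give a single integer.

Checking all 110 ordered pairs for relation 'overlaps'; matching pairs in alphabetical order:
(design_review, soundcheck): design_review overlaps soundcheck ✓
(handoff, retro): handoff overlaps retro ✓
(handoff, snapshot): handoff overlaps snapshot ✓
(interview, design_review): interview overlaps design_review ✓
(interview, ingest): interview overlaps ingest ✓
(interview, lunch): interview overlaps lunch ✓
(interview, soundcheck): interview overlaps soundcheck ✓
(interview, standup): interview overlaps standup ✓
(rehearsal, design_review): rehearsal overlaps design_review ✓
(standup, lunch): standup overlaps lunch ✓
(standup, soundcheck): standup overlaps soundcheck ✓
Count: 11.

11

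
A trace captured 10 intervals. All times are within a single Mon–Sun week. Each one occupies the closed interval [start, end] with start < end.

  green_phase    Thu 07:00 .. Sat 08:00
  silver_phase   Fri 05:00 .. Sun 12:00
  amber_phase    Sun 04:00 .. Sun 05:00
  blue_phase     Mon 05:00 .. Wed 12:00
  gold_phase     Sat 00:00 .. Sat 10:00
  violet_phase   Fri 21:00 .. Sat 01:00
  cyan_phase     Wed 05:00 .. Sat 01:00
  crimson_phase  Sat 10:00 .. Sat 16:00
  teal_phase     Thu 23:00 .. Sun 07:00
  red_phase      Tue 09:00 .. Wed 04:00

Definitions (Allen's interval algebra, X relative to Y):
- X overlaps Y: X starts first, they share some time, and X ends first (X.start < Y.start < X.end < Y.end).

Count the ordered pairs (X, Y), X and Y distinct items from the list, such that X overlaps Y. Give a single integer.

10

Checking all 90 ordered pairs for relation 'overlaps'; matching pairs in alphabetical order:
(blue_phase, cyan_phase): blue_phase overlaps cyan_phase ✓
(cyan_phase, gold_phase): cyan_phase overlaps gold_phase ✓
(cyan_phase, green_phase): cyan_phase overlaps green_phase ✓
(cyan_phase, silver_phase): cyan_phase overlaps silver_phase ✓
(cyan_phase, teal_phase): cyan_phase overlaps teal_phase ✓
(green_phase, gold_phase): green_phase overlaps gold_phase ✓
(green_phase, silver_phase): green_phase overlaps silver_phase ✓
(green_phase, teal_phase): green_phase overlaps teal_phase ✓
(teal_phase, silver_phase): teal_phase overlaps silver_phase ✓
(violet_phase, gold_phase): violet_phase overlaps gold_phase ✓
Count: 10.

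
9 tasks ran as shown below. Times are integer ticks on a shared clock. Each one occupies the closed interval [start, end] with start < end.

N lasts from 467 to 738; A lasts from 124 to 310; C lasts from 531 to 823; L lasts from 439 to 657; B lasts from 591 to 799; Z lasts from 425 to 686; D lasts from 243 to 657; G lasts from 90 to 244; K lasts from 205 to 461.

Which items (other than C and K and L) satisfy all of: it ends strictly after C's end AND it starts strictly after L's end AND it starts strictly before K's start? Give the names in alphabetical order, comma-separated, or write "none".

Conditions: its end is strictly after C's end (X.end > 823) AND its start is strictly after L's end (X.start > 657) AND its start is strictly before K's start (X.start < 205).
A: end 310 > 823? ✗; start 124 > 657? ✗; start 124 < 205? ✓ → no.
B: end 799 > 823? ✗; start 591 > 657? ✗; start 591 < 205? ✗ → no.
D: end 657 > 823? ✗; start 243 > 657? ✗; start 243 < 205? ✗ → no.
G: end 244 > 823? ✗; start 90 > 657? ✗; start 90 < 205? ✓ → no.
N: end 738 > 823? ✗; start 467 > 657? ✗; start 467 < 205? ✗ → no.
Z: end 686 > 823? ✗; start 425 > 657? ✗; start 425 < 205? ✗ → no.
Result: none.

none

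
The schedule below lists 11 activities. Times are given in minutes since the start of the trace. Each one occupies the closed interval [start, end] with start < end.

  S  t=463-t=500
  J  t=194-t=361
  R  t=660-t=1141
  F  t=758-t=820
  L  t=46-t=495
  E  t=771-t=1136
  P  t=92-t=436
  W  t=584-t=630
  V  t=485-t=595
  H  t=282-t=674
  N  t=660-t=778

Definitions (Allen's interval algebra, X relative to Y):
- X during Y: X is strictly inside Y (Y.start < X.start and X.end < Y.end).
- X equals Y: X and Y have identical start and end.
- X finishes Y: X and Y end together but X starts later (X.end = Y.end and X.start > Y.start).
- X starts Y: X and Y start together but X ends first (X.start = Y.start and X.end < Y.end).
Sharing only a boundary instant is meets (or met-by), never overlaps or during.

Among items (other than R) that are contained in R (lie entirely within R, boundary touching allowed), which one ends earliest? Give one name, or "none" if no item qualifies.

Target R = [t=660, t=1141].
E [t=771, t=1136] → during → candidate.
F [t=758, t=820] → during → candidate.
H [t=282, t=674] → overlaps → excluded.
J [t=194, t=361] → before → excluded.
L [t=46, t=495] → before → excluded.
N [t=660, t=778] → starts → candidate.
P [t=92, t=436] → before → excluded.
S [t=463, t=500] → before → excluded.
V [t=485, t=595] → before → excluded.
W [t=584, t=630] → before → excluded.
Among candidates, earliest end is t=778 → N.

N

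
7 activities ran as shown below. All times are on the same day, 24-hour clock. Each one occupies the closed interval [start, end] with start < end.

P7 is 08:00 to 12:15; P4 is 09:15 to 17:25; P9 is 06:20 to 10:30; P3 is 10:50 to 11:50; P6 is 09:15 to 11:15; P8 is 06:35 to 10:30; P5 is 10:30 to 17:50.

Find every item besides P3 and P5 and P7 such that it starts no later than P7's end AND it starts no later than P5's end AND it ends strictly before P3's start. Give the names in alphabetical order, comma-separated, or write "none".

P8, P9

Conditions: its start is no later than P7's end (X.start <= 12:15) AND its start is no later than P5's end (X.start <= 17:50) AND its end is strictly before P3's start (X.end < 10:50).
P4: start 09:15 <= 12:15? ✓; start 09:15 <= 17:50? ✓; end 17:25 < 10:50? ✗ → no.
P6: start 09:15 <= 12:15? ✓; start 09:15 <= 17:50? ✓; end 11:15 < 10:50? ✗ → no.
P8: start 06:35 <= 12:15? ✓; start 06:35 <= 17:50? ✓; end 10:30 < 10:50? ✓ → yes.
P9: start 06:20 <= 12:15? ✓; start 06:20 <= 17:50? ✓; end 10:30 < 10:50? ✓ → yes.
Result: P8, P9.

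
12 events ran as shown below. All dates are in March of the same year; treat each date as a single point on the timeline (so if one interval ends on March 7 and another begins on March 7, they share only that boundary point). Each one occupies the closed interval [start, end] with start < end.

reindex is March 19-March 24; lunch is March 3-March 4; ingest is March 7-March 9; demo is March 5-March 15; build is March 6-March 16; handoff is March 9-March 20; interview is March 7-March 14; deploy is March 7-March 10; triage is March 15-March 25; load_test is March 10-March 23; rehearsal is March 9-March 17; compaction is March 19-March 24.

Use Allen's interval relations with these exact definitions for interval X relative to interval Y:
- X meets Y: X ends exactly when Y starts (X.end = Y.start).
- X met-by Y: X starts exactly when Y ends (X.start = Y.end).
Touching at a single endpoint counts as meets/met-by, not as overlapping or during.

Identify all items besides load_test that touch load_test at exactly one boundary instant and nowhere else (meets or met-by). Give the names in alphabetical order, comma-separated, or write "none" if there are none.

deploy

Target load_test = [March 10, March 23].
build [March 6, March 16] → overlaps → no.
compaction [March 19, March 24] → overlapped-by → no.
demo [March 5, March 15] → overlaps → no.
deploy [March 7, March 10] → meets → yes.
handoff [March 9, March 20] → overlaps → no.
ingest [March 7, March 9] → before → no.
interview [March 7, March 14] → overlaps → no.
lunch [March 3, March 4] → before → no.
rehearsal [March 9, March 17] → overlaps → no.
reindex [March 19, March 24] → overlapped-by → no.
triage [March 15, March 25] → overlapped-by → no.
Result: deploy.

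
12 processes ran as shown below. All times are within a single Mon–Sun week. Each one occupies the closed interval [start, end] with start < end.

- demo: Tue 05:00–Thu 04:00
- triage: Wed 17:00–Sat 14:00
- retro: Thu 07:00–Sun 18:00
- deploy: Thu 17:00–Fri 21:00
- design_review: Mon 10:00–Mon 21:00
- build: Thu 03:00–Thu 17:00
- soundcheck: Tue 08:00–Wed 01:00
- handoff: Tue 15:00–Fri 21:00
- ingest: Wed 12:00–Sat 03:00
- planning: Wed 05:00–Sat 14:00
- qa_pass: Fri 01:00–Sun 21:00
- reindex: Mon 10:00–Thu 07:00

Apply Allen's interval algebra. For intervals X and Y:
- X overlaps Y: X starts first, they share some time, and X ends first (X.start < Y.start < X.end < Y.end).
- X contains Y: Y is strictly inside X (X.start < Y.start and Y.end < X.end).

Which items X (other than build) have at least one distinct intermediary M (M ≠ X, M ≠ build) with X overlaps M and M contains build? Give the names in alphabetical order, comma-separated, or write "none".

demo, handoff, ingest, reindex, soundcheck

Target build = [Thu 03:00, Thu 17:00].
Intermediaries M with M contains build: handoff, ingest, planning, triage.
Via handoff — items with X overlaps handoff: demo, reindex, soundcheck.
Via ingest — items with X overlaps ingest: demo, handoff, reindex.
Via planning — items with X overlaps planning: demo, handoff, reindex.
Via triage — items with X overlaps triage: demo, handoff, ingest, reindex.
Union: demo, handoff, ingest, reindex, soundcheck.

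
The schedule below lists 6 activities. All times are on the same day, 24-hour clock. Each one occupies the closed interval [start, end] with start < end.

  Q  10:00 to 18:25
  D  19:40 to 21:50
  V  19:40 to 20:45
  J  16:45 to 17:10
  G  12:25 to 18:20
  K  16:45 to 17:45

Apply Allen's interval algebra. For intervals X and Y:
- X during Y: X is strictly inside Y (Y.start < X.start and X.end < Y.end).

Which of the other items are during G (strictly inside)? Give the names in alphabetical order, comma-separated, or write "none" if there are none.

Target G = [12:25, 18:20].
D [19:40, 21:50] → after → no.
J [16:45, 17:10] → during → yes.
K [16:45, 17:45] → during → yes.
Q [10:00, 18:25] → contains → no.
V [19:40, 20:45] → after → no.
Result: J, K.

J, K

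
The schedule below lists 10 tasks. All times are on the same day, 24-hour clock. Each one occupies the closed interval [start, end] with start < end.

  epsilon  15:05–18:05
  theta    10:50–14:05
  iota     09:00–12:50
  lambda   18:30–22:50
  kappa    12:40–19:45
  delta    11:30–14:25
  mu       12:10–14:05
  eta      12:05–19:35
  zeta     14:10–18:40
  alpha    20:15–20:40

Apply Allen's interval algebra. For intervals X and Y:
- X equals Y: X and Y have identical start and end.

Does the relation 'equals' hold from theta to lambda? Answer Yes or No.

theta = [10:50, 14:05], lambda = [18:30, 22:50].
Actual relation of theta to lambda: before.
Asked whether 'equals' holds → No.

No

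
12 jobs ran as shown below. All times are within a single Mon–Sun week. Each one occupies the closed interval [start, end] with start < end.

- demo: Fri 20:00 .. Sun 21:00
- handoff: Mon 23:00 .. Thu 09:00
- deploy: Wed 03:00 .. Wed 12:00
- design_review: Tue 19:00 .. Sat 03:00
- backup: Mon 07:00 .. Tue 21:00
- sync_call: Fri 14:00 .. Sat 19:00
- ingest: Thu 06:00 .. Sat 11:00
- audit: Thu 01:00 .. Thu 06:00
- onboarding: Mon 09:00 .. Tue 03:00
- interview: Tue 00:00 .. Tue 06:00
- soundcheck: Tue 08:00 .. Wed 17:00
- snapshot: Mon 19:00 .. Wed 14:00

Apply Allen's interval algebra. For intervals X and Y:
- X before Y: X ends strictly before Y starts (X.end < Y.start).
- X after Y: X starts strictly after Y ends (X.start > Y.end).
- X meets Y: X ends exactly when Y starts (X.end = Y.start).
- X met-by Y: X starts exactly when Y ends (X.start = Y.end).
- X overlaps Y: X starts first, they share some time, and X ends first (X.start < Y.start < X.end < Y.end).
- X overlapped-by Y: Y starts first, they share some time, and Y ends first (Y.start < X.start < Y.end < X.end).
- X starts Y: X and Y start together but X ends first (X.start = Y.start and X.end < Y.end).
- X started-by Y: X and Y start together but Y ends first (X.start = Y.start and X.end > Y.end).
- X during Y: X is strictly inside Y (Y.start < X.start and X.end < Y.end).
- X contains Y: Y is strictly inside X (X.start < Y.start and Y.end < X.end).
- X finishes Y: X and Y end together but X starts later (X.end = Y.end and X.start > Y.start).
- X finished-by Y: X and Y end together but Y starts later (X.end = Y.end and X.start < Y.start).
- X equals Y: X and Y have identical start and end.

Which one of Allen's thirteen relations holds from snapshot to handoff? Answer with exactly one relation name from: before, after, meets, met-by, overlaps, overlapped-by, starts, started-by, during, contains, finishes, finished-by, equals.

snapshot = [Mon 19:00, Wed 14:00]; handoff = [Mon 23:00, Thu 09:00].
Compare endpoints: snapshot.start < handoff.start, snapshot.start < handoff.end, snapshot.end > handoff.start, snapshot.end < handoff.end.
That pattern is 'overlaps'.

overlaps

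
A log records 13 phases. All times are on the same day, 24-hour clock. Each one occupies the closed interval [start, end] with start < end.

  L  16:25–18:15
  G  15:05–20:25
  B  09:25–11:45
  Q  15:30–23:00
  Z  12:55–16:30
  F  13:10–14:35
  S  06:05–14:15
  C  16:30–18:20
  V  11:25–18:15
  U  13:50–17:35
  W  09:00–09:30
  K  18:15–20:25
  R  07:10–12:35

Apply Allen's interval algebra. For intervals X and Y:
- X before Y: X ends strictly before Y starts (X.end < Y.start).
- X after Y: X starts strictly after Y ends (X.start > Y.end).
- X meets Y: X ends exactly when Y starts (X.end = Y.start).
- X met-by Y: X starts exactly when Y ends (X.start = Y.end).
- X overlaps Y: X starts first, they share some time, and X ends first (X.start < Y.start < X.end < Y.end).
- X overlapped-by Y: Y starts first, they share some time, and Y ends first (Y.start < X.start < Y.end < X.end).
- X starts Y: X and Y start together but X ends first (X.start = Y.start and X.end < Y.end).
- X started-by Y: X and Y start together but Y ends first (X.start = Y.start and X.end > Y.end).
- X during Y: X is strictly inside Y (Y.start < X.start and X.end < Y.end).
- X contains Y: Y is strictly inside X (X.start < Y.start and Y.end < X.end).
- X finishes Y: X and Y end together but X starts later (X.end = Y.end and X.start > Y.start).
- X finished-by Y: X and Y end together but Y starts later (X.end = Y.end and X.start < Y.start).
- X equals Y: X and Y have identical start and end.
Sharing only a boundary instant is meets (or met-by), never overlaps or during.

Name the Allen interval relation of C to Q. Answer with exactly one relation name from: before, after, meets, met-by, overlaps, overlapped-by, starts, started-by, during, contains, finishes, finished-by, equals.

C = [16:30, 18:20]; Q = [15:30, 23:00].
Compare endpoints: C.start > Q.start, C.start < Q.end, C.end > Q.start, C.end < Q.end.
That pattern is 'during'.

during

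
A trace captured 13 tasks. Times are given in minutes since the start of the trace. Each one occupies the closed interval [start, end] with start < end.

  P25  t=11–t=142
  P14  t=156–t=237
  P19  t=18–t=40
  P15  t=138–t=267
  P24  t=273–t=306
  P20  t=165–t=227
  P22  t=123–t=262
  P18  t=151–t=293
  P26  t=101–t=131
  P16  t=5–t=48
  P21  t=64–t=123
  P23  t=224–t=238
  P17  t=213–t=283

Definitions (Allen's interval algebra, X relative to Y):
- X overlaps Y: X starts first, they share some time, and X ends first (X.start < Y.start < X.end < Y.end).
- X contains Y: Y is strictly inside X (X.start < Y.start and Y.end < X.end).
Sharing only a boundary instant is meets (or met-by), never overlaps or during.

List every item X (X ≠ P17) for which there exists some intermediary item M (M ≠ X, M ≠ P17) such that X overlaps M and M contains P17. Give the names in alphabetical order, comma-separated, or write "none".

P15, P22

Target P17 = [t=213, t=283].
Intermediaries M with M contains P17: P18.
Via P18 — items with X overlaps P18: P15, P22.
Union: P15, P22.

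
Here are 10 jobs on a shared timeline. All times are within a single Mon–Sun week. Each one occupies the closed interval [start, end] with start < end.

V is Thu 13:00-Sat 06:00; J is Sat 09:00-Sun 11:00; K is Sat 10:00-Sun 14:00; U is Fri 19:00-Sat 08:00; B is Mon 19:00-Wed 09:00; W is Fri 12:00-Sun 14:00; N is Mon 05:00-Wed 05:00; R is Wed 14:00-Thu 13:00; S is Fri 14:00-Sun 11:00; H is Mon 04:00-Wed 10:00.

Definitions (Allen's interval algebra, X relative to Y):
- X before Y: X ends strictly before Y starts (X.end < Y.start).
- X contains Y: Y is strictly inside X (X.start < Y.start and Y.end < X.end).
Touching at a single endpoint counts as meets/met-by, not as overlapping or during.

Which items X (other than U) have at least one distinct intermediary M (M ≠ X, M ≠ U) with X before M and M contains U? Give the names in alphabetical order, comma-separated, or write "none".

Target U = [Fri 19:00, Sat 08:00].
Intermediaries M with M contains U: S, W.
Via S — items with X before S: B, H, N, R.
Via W — items with X before W: B, H, N, R.
Union: B, H, N, R.

B, H, N, R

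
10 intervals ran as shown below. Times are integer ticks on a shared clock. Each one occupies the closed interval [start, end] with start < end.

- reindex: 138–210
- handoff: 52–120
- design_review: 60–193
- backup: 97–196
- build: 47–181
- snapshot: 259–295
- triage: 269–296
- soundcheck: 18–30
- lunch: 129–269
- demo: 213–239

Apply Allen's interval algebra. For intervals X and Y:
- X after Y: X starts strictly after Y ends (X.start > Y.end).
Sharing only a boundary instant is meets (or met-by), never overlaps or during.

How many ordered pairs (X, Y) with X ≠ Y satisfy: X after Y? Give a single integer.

28

Checking all 90 ordered pairs for relation 'after'; matching pairs in alphabetical order:
(backup, soundcheck): backup after soundcheck ✓
(build, soundcheck): build after soundcheck ✓
(demo, backup): demo after backup ✓
(demo, build): demo after build ✓
(demo, design_review): demo after design_review ✓
(demo, handoff): demo after handoff ✓
(demo, reindex): demo after reindex ✓
(demo, soundcheck): demo after soundcheck ✓
(design_review, soundcheck): design_review after soundcheck ✓
(handoff, soundcheck): handoff after soundcheck ✓
(lunch, handoff): lunch after handoff ✓
(lunch, soundcheck): lunch after soundcheck ✓
(reindex, handoff): reindex after handoff ✓
(reindex, soundcheck): reindex after soundcheck ✓
(snapshot, backup): snapshot after backup ✓
(snapshot, build): snapshot after build ✓
(snapshot, demo): snapshot after demo ✓
(snapshot, design_review): snapshot after design_review ✓
(snapshot, handoff): snapshot after handoff ✓
(snapshot, reindex): snapshot after reindex ✓
(snapshot, soundcheck): snapshot after soundcheck ✓
(triage, backup): triage after backup ✓
(triage, build): triage after build ✓
(triage, demo): triage after demo ✓
... plus 4 further pairs not listed.
Count: 28.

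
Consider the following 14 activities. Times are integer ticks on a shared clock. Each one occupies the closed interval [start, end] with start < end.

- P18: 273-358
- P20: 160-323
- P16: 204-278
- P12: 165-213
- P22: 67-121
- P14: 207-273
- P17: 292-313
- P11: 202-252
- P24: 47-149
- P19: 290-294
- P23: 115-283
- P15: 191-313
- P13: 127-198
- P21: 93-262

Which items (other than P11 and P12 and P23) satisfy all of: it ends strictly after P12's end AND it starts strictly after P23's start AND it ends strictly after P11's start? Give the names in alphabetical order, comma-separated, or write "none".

Conditions: its end is strictly after P12's end (X.end > 213) AND its start is strictly after P23's start (X.start > 115) AND its end is strictly after P11's start (X.end > 202).
P13: end 198 > 213? ✗; start 127 > 115? ✓; end 198 > 202? ✗ → no.
P14: end 273 > 213? ✓; start 207 > 115? ✓; end 273 > 202? ✓ → yes.
P15: end 313 > 213? ✓; start 191 > 115? ✓; end 313 > 202? ✓ → yes.
P16: end 278 > 213? ✓; start 204 > 115? ✓; end 278 > 202? ✓ → yes.
P17: end 313 > 213? ✓; start 292 > 115? ✓; end 313 > 202? ✓ → yes.
P18: end 358 > 213? ✓; start 273 > 115? ✓; end 358 > 202? ✓ → yes.
P19: end 294 > 213? ✓; start 290 > 115? ✓; end 294 > 202? ✓ → yes.
P20: end 323 > 213? ✓; start 160 > 115? ✓; end 323 > 202? ✓ → yes.
P21: end 262 > 213? ✓; start 93 > 115? ✗; end 262 > 202? ✓ → no.
P22: end 121 > 213? ✗; start 67 > 115? ✗; end 121 > 202? ✗ → no.
P24: end 149 > 213? ✗; start 47 > 115? ✗; end 149 > 202? ✗ → no.
Result: P14, P15, P16, P17, P18, P19, P20.

P14, P15, P16, P17, P18, P19, P20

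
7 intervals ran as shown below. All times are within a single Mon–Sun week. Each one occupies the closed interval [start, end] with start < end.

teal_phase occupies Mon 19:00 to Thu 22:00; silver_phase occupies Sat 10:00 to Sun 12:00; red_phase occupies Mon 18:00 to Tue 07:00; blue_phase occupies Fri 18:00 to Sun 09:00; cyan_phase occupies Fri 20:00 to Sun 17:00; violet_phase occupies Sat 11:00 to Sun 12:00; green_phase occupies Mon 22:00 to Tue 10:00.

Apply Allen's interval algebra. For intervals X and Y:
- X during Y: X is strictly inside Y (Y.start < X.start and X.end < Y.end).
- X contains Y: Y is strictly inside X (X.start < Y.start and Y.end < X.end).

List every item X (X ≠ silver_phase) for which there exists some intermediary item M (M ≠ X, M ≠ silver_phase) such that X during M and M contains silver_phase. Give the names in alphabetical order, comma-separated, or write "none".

violet_phase

Target silver_phase = [Sat 10:00, Sun 12:00].
Intermediaries M with M contains silver_phase: cyan_phase.
Via cyan_phase — items with X during cyan_phase: violet_phase.
Union: violet_phase.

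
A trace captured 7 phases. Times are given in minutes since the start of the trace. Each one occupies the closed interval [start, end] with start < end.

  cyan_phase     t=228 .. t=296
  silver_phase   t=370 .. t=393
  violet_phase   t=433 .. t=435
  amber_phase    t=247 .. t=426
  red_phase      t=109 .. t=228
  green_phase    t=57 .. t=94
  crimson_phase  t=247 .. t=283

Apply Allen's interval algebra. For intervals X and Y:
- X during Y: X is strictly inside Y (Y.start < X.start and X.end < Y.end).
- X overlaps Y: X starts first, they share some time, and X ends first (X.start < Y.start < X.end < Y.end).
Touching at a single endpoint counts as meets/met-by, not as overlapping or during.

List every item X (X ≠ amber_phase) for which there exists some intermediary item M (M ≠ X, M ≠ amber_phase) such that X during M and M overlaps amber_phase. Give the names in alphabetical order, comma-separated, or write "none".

crimson_phase

Target amber_phase = [t=247, t=426].
Intermediaries M with M overlaps amber_phase: cyan_phase.
Via cyan_phase — items with X during cyan_phase: crimson_phase.
Union: crimson_phase.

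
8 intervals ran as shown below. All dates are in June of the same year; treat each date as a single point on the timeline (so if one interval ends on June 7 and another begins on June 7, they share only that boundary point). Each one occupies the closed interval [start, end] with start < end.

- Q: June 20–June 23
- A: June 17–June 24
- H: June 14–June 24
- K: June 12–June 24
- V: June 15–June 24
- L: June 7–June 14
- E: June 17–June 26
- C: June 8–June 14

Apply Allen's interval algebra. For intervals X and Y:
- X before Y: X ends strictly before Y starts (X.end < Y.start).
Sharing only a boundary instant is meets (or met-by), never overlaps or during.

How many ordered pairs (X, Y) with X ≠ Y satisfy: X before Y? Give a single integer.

8

Checking all 56 ordered pairs for relation 'before'; matching pairs in alphabetical order:
(C, A): C before A ✓
(C, E): C before E ✓
(C, Q): C before Q ✓
(C, V): C before V ✓
(L, A): L before A ✓
(L, E): L before E ✓
(L, Q): L before Q ✓
(L, V): L before V ✓
Count: 8.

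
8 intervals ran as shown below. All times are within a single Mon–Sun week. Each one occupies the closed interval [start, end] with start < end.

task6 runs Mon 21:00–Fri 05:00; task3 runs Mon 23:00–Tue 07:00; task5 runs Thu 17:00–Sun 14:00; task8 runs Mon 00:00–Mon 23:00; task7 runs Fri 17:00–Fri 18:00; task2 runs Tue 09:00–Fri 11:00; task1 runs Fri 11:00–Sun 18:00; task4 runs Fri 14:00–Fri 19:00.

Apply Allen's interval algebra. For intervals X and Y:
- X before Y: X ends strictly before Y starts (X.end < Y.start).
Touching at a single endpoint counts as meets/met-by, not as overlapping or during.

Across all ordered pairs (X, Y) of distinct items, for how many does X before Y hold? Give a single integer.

15

Checking all 56 ordered pairs for relation 'before'; matching pairs in alphabetical order:
(task2, task4): task2 before task4 ✓
(task2, task7): task2 before task7 ✓
(task3, task1): task3 before task1 ✓
(task3, task2): task3 before task2 ✓
(task3, task4): task3 before task4 ✓
(task3, task5): task3 before task5 ✓
(task3, task7): task3 before task7 ✓
(task6, task1): task6 before task1 ✓
(task6, task4): task6 before task4 ✓
(task6, task7): task6 before task7 ✓
(task8, task1): task8 before task1 ✓
(task8, task2): task8 before task2 ✓
(task8, task4): task8 before task4 ✓
(task8, task5): task8 before task5 ✓
(task8, task7): task8 before task7 ✓
Count: 15.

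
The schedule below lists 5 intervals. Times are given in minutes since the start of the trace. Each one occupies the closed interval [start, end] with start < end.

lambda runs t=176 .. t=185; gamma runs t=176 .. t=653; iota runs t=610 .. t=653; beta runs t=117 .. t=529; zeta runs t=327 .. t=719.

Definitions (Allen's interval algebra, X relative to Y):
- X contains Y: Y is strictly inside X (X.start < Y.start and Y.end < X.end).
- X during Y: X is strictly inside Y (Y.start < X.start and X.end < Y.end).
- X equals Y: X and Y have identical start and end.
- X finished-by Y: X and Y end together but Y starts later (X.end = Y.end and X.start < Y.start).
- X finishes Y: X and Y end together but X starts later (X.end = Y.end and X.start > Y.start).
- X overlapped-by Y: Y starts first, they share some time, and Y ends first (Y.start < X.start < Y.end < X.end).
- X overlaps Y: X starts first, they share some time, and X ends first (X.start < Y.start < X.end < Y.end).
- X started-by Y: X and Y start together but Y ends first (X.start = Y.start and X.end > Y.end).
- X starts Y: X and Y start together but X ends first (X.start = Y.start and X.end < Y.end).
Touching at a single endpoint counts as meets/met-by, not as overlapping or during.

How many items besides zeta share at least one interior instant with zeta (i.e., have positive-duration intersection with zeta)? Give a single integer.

3

Target zeta = [t=327, t=719].
beta [t=117, t=529] → overlaps → counts.
gamma [t=176, t=653] → overlaps → counts.
iota [t=610, t=653] → during → counts.
lambda [t=176, t=185] → before → no.
Total: 3.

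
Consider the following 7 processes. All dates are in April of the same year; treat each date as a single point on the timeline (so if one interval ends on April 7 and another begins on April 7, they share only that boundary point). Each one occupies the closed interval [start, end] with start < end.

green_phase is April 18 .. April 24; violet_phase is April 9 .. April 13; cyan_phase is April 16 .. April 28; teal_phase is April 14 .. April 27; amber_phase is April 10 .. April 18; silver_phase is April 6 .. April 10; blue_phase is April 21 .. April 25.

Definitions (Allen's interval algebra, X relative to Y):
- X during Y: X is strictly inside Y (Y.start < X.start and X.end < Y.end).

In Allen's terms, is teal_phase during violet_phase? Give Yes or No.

No

teal_phase = [April 14, April 27], violet_phase = [April 9, April 13].
Actual relation of teal_phase to violet_phase: after.
Asked whether 'during' holds → No.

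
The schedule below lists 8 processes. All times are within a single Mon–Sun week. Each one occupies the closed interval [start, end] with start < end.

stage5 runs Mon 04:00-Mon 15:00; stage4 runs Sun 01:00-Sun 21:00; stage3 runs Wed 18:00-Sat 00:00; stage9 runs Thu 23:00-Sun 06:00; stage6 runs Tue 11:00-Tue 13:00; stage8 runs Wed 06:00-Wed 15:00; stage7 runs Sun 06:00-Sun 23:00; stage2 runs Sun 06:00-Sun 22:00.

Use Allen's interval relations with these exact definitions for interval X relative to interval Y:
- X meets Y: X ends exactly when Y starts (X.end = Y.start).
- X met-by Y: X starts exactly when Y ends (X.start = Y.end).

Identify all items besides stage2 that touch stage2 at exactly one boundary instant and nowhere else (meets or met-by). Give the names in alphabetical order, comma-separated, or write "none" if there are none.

stage9

Target stage2 = [Sun 06:00, Sun 22:00].
stage3 [Wed 18:00, Sat 00:00] → before → no.
stage4 [Sun 01:00, Sun 21:00] → overlaps → no.
stage5 [Mon 04:00, Mon 15:00] → before → no.
stage6 [Tue 11:00, Tue 13:00] → before → no.
stage7 [Sun 06:00, Sun 23:00] → started-by → no.
stage8 [Wed 06:00, Wed 15:00] → before → no.
stage9 [Thu 23:00, Sun 06:00] → meets → yes.
Result: stage9.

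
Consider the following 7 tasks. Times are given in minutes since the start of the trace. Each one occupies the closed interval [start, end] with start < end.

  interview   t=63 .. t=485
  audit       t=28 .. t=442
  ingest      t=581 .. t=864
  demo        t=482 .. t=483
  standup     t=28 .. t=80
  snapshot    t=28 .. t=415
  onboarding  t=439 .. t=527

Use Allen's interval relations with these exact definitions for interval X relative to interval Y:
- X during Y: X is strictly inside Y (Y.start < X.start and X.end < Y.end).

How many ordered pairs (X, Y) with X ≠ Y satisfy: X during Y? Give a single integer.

2

Checking all 42 ordered pairs for relation 'during'; matching pairs in alphabetical order:
(demo, interview): demo during interview ✓
(demo, onboarding): demo during onboarding ✓
Count: 2.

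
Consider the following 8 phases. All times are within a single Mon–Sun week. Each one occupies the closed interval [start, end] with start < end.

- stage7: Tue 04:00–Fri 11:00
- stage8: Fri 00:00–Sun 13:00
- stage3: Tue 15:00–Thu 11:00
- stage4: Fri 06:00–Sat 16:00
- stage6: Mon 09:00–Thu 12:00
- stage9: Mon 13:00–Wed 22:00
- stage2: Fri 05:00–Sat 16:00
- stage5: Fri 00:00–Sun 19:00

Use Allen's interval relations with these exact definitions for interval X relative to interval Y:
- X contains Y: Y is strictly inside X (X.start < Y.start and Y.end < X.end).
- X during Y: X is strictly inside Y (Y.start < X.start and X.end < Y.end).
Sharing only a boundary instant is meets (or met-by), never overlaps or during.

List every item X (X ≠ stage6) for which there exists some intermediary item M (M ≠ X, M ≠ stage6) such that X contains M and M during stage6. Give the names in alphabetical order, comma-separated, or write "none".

stage7

Target stage6 = [Mon 09:00, Thu 12:00].
Intermediaries M with M during stage6: stage3, stage9.
Via stage3 — items with X contains stage3: stage7.
Via stage9 — items with X contains stage9: none.
Union: stage7.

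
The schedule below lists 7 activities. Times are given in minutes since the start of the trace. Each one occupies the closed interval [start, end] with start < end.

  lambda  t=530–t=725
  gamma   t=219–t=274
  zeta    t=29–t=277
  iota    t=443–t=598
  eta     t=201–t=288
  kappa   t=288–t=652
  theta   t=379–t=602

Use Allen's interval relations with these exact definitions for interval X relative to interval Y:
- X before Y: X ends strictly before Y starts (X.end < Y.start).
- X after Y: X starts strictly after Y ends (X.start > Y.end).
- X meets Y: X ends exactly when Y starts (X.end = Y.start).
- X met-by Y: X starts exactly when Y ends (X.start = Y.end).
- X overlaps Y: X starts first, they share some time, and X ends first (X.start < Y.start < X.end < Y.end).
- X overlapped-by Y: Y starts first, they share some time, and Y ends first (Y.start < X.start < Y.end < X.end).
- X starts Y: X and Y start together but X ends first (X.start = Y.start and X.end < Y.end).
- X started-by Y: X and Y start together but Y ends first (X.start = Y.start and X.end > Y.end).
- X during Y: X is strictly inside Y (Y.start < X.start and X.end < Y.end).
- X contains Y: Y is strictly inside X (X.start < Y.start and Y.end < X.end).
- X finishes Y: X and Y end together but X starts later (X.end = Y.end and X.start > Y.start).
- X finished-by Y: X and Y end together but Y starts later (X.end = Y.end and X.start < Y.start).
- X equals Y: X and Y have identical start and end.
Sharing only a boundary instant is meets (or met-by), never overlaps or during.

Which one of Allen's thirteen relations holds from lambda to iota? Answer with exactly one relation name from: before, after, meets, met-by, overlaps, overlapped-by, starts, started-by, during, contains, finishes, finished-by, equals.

lambda = [t=530, t=725]; iota = [t=443, t=598].
Compare endpoints: lambda.start > iota.start, lambda.start < iota.end, lambda.end > iota.start, lambda.end > iota.end.
That pattern is 'overlapped-by'.

overlapped-by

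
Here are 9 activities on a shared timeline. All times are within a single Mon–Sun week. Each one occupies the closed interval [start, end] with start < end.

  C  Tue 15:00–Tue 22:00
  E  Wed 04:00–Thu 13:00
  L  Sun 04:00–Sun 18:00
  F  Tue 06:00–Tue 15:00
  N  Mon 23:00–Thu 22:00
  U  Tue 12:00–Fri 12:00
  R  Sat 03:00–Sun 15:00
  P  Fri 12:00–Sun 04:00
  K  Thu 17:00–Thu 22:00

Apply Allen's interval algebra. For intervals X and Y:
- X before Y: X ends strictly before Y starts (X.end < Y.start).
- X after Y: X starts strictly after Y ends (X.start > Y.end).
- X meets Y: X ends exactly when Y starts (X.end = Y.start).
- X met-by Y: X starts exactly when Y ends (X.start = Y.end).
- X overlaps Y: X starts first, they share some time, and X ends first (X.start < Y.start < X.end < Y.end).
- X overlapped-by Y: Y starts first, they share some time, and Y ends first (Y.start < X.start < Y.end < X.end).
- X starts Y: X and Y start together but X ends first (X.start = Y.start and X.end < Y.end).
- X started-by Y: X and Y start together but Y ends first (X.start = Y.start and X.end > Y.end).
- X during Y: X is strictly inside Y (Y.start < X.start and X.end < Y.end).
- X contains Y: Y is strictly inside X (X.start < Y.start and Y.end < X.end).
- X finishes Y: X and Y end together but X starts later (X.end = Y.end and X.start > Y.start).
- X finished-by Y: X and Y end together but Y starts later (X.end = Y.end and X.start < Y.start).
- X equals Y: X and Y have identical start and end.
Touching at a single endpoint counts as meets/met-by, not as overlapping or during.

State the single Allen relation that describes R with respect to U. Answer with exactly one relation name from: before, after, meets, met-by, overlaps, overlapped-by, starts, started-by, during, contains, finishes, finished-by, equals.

after

R = [Sat 03:00, Sun 15:00]; U = [Tue 12:00, Fri 12:00].
Compare endpoints: R.start > U.start, R.start > U.end, R.end > U.start, R.end > U.end.
That pattern is 'after'.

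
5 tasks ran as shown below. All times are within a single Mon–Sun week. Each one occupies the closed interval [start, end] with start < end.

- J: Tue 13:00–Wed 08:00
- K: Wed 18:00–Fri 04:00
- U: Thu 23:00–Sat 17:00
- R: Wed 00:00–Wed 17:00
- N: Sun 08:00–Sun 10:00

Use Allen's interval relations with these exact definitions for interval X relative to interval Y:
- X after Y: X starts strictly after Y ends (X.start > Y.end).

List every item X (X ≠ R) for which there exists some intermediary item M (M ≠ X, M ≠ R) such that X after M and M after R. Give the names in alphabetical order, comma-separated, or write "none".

Target R = [Wed 00:00, Wed 17:00].
Intermediaries M with M after R: K, N, U.
Via K — items with X after K: N.
Via N — items with X after N: none.
Via U — items with X after U: N.
Union: N.

N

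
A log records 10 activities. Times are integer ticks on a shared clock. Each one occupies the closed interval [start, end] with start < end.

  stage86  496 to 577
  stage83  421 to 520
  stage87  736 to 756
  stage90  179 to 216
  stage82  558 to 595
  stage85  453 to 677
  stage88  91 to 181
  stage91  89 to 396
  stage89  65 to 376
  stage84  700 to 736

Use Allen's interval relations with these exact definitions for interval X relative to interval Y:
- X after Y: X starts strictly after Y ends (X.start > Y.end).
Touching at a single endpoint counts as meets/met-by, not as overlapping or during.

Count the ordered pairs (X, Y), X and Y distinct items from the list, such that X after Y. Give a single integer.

33

Checking all 90 ordered pairs for relation 'after'; matching pairs in alphabetical order:
(stage82, stage83): stage82 after stage83 ✓
(stage82, stage88): stage82 after stage88 ✓
(stage82, stage89): stage82 after stage89 ✓
(stage82, stage90): stage82 after stage90 ✓
(stage82, stage91): stage82 after stage91 ✓
(stage83, stage88): stage83 after stage88 ✓
(stage83, stage89): stage83 after stage89 ✓
(stage83, stage90): stage83 after stage90 ✓
(stage83, stage91): stage83 after stage91 ✓
(stage84, stage82): stage84 after stage82 ✓
(stage84, stage83): stage84 after stage83 ✓
(stage84, stage85): stage84 after stage85 ✓
(stage84, stage86): stage84 after stage86 ✓
(stage84, stage88): stage84 after stage88 ✓
(stage84, stage89): stage84 after stage89 ✓
(stage84, stage90): stage84 after stage90 ✓
(stage84, stage91): stage84 after stage91 ✓
(stage85, stage88): stage85 after stage88 ✓
(stage85, stage89): stage85 after stage89 ✓
(stage85, stage90): stage85 after stage90 ✓
(stage85, stage91): stage85 after stage91 ✓
(stage86, stage88): stage86 after stage88 ✓
(stage86, stage89): stage86 after stage89 ✓
(stage86, stage90): stage86 after stage90 ✓
... plus 9 further pairs not listed.
Count: 33.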